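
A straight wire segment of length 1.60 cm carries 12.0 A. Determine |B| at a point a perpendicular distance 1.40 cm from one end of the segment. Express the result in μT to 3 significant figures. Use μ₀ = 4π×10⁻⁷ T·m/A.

B ≈ 64.5 μT

For a finite straight segment, B = (μ₀I/4πd)(sinθ₁ + sinθ₂), where θ₁, θ₂ are the angles from the perpendicular to each end.
The perpendicular foot is at one end, so the two end-offsets along the wire are 0 and L = 0.016 m.
sinθ₁ = 0/√(0²+0.014²) = 0.0000; sinθ₂ = 0.016/√(0.016²+0.014²) = 0.7526.
B = (4π×10⁻⁷ × 12.0) / (4π × 0.014) × (0.0000 + 0.7526) = 6.45×10⁻⁵ T.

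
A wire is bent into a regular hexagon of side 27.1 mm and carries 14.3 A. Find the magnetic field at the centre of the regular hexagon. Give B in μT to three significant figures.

Each side is a finite straight segment at perpendicular distance d = a/(2 tan(π/6)) = 0.02347 m from the centre, with end-angles ±π/6.
One side contributes B₁ = (μ₀I/4πd)·2 sin(π/6) = 6.09×10⁻⁵ T.
All 6 sides add in the same direction: B = 6 × 6.09×10⁻⁵ = 3.66×10⁻⁴ T.

B ≈ 366 μT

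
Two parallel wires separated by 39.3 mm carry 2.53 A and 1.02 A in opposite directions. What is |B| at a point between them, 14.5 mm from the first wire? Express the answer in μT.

B ≈ 43.1 μT

Each long wire gives B = μ₀I/(2πd). Distances are d₁ = 0.0145 m and d₂ = 0.0248 m.
B₁ = 3.49×10⁻⁵ T, B₂ = 8.23×10⁻⁶ T.
Between antiparallel currents both contributions point the same way, so they add. B = B₁ + B₂ = 3.49×10⁻⁵ + 8.23×10⁻⁶ = 4.31×10⁻⁵ T.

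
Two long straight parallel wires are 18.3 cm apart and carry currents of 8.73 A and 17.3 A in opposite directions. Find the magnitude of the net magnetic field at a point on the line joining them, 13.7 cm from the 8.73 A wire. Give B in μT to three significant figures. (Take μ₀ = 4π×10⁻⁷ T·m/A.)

B ≈ 88.0 μT

Each long wire gives B = μ₀I/(2πd). Distances are d₁ = 0.137 m and d₂ = 0.046 m.
B₁ = 1.27×10⁻⁵ T, B₂ = 7.52×10⁻⁵ T.
Between antiparallel currents both contributions point the same way, so they add. B = B₁ + B₂ = 1.27×10⁻⁵ + 7.52×10⁻⁵ = 8.80×10⁻⁵ T.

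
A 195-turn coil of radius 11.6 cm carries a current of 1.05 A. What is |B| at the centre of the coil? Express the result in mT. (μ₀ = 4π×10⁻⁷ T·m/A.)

For an N-turn flat coil, B = Nμ₀I/(2R) with R = 0.116 m.
B = 195 × 5.69×10⁻⁶ T = 1.11×10⁻³ T.

B ≈ 1.11 mT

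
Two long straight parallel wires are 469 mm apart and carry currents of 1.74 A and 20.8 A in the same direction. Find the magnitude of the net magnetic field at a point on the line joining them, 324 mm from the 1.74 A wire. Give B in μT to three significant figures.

B ≈ 27.6 μT

Each long wire gives B = μ₀I/(2πd). Distances are d₁ = 0.324 m and d₂ = 0.145 m.
B₁ = 1.07×10⁻⁶ T, B₂ = 2.87×10⁻⁵ T.
Between parallel currents the two contributions point in opposite directions, so they subtract. B = |B₁ − B₂| = |1.07×10⁻⁶ − 2.87×10⁻⁵| = 2.76×10⁻⁵ T.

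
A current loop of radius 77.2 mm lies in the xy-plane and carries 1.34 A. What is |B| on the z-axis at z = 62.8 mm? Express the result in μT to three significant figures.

B ≈ 5.09 μT

On the axis of a circular loop, B = μ₀IR² / [2(R²+z²)^(3/2)].
R² + z² = (0.0772)² + (0.0628)² = 0.009904 m², and (R²+z²)^(3/2) = 9.86×10⁻⁴ m³.
B = (4π×10⁻⁷ × 1.34 × 0.00596) / (2 × 9.86×10⁻⁴) = 5.09×10⁻⁶ T.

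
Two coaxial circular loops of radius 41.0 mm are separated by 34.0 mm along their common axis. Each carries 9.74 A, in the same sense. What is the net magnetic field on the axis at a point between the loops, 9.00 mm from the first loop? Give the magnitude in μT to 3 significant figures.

B ≈ 232 μT

Each loop contributes B = μ₀IR²/[2(R²+z²)^(3/2)] on the axis, with z measured from that loop.
Loop 1 (z = 0.009 m): B₁ = 1.39×10⁻⁴ T. Loop 2 (z = 0.025 m): B₂ = 9.29×10⁻⁵ T.
The fields add: B = B₁ + B₂ = 2.32×10⁻⁴ T.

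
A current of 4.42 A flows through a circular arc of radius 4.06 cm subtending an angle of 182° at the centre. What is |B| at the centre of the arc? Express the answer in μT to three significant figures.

B ≈ 34.6 μT

The Biot–Savart field of a circular arc at its centre is B = μ₀Iφ/(4πR), with φ = 3.176 rad.
B = (4π×10⁻⁷ × 4.42 × 3.176) / (4π × 0.0406) = 3.46×10⁻⁵ T.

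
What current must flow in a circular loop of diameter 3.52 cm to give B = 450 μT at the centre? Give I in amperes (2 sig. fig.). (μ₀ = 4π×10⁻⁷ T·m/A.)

At the centre of a circular loop B = μ₀I/(2R), so I = 2RB/μ₀.
With R = 0.0176 m, I = 2 × 0.0176 × 4.50×10⁻⁴ / (4π×10⁻⁷) = 12.6 A.

I ≈ 13 A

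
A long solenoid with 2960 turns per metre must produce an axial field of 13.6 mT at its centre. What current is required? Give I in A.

I ≈ 3.66 A

Inside a long solenoid B = μ₀nI with n = 2960 m⁻¹, so I = B/(μ₀n).
I = 1.36×10⁻² / (4π×10⁻⁷ × 2960) = 3.66 A.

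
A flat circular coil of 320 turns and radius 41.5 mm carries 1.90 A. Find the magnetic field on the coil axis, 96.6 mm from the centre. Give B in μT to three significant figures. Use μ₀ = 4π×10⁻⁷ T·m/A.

B ≈ 566 μT

For an N-turn flat coil, B = Nμ₀IR²/[2(R²+z²)^(3/2)] with R = 0.0415 m, z = 0.0966 m.
B = 320 × 1.77×10⁻⁶ T = 5.66×10⁻⁴ T.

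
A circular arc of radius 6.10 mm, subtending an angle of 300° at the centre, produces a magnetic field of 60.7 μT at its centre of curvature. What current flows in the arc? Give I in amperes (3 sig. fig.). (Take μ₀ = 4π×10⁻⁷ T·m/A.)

I ≈ 0.707 A

For a circular arc, B = μ₀Iφ/(4πR) with φ in radians; here φ = 5.236 rad.
So I = 4πRB/(μ₀φ) = 4π × 0.0061 × 6.07×10⁻⁵ / (4π×10⁻⁷ × 5.236) = 0.707 A.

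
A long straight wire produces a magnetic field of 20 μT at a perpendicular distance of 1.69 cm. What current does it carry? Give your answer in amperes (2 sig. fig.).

I ≈ 1.7 A

For a long straight wire B = μ₀I/(2πd), so I = 2πdB/μ₀.
I = 2π × 0.0169 × 2.00×10⁻⁵ / (4π×10⁻⁷) = 1.69 A.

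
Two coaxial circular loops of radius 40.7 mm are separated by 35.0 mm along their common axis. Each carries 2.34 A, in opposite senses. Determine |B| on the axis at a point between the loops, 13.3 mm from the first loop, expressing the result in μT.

B ≈ 6.20 μT

Each loop contributes B = μ₀IR²/[2(R²+z²)^(3/2)] on the axis, with z measured from that loop.
Loop 1 (z = 0.0133 m): B₁ = 3.10×10⁻⁵ T. Loop 2 (z = 0.0217 m): B₂ = 2.48×10⁻⁵ T.
The fields oppose: B = |B₁ − B₂| = 6.20×10⁻⁶ T.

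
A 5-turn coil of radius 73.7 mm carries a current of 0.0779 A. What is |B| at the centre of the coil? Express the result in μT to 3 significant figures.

B ≈ 3.32 μT

For an N-turn flat coil, B = Nμ₀I/(2R) with R = 0.0737 m.
B = 5 × 6.64×10⁻⁷ T = 3.32×10⁻⁶ T.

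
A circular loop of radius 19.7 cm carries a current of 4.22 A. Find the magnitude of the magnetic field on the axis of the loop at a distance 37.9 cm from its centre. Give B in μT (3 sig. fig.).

B ≈ 1.32 μT

On the axis of a circular loop, B = μ₀IR² / [2(R²+z²)^(3/2)].
R² + z² = (0.197)² + (0.379)² = 0.1825 m², and (R²+z²)^(3/2) = 7.79×10⁻² m³.
B = (4π×10⁻⁷ × 4.22 × 0.03881) / (2 × 7.79×10⁻²) = 1.32×10⁻⁶ T.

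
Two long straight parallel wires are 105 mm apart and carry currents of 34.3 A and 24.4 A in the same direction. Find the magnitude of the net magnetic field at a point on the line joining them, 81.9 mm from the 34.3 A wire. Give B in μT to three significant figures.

Each long wire gives B = μ₀I/(2πd). Distances are d₁ = 0.0819 m and d₂ = 0.0231 m.
B₁ = 8.38×10⁻⁵ T, B₂ = 2.11×10⁻⁴ T.
Between parallel currents the two contributions point in opposite directions, so they subtract. B = |B₁ − B₂| = |8.38×10⁻⁵ − 2.11×10⁻⁴| = 1.27×10⁻⁴ T.

B ≈ 127 μT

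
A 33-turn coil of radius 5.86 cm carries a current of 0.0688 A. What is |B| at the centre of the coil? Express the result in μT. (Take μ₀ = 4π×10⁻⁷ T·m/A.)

B ≈ 24.3 μT

For an N-turn flat coil, B = Nμ₀I/(2R) with R = 0.0586 m.
B = 33 × 7.38×10⁻⁷ T = 2.43×10⁻⁵ T.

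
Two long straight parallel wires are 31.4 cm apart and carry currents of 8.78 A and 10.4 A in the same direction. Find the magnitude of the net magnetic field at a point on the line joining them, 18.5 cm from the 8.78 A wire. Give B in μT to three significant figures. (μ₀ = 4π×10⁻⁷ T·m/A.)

B ≈ 6.63 μT

Each long wire gives B = μ₀I/(2πd). Distances are d₁ = 0.185 m and d₂ = 0.129 m.
B₁ = 9.49×10⁻⁶ T, B₂ = 1.61×10⁻⁵ T.
Between parallel currents the two contributions point in opposite directions, so they subtract. B = |B₁ − B₂| = |9.49×10⁻⁶ − 1.61×10⁻⁵| = 6.63×10⁻⁶ T.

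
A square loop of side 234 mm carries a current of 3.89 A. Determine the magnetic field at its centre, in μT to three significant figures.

B ≈ 18.8 μT

Each side is a finite straight segment at perpendicular distance d = a/(2 tan(π/4)) = 0.117 m from the centre, with end-angles ±π/4.
One side contributes B₁ = (μ₀I/4πd)·2 sin(π/4) = 4.70×10⁻⁶ T.
All 4 sides add in the same direction: B = 4 × 4.70×10⁻⁶ = 1.88×10⁻⁵ T.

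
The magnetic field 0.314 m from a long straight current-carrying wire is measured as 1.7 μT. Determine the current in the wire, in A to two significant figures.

For a long straight wire B = μ₀I/(2πd), so I = 2πdB/μ₀.
I = 2π × 0.314 × 1.70×10⁻⁶ / (4π×10⁻⁷) = 2.67 A.

I ≈ 2.7 A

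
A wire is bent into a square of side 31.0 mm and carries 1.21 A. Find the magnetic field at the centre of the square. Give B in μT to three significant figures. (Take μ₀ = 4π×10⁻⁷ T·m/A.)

Each side is a finite straight segment at perpendicular distance d = a/(2 tan(π/4)) = 0.0155 m from the centre, with end-angles ±π/4.
One side contributes B₁ = (μ₀I/4πd)·2 sin(π/4) = 1.10×10⁻⁵ T.
All 4 sides add in the same direction: B = 4 × 1.10×10⁻⁵ = 4.42×10⁻⁵ T.

B ≈ 44.2 μT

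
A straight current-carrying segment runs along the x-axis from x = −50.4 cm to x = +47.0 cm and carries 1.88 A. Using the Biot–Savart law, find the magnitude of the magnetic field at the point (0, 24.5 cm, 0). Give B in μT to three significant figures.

For a finite straight segment, B = (μ₀I/4πd)(sinθ₁ + sinθ₂), where θ₁, θ₂ are the angles from the perpendicular to each end.
The perpendicular distance is d = 0.245 m; the end-offsets along the wire are a = 0.504 m and b = 0.47 m.
sinθ₁ = 0.504/√(0.504²+0.245²) = 0.8994; sinθ₂ = 0.47/√(0.47²+0.245²) = 0.8868.
B = (4π×10⁻⁷ × 1.88) / (4π × 0.245) × (0.8994 + 0.8868) = 1.37×10⁻⁶ T.

B ≈ 1.37 μT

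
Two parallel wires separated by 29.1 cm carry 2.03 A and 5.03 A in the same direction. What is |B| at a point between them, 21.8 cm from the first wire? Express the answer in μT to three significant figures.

B ≈ 11.9 μT

Each long wire gives B = μ₀I/(2πd). Distances are d₁ = 0.218 m and d₂ = 0.073 m.
B₁ = 1.86×10⁻⁶ T, B₂ = 1.38×10⁻⁵ T.
Between parallel currents the two contributions point in opposite directions, so they subtract. B = |B₁ − B₂| = |1.86×10⁻⁶ − 1.38×10⁻⁵| = 1.19×10⁻⁵ T.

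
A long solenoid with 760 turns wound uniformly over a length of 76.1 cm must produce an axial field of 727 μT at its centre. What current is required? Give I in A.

Inside a long solenoid B = μ₀nI with n = 998.7 m⁻¹, so I = B/(μ₀n).
I = 7.27×10⁻⁴ / (4π×10⁻⁷ × 998.7) = 0.579 A.

I ≈ 0.579 A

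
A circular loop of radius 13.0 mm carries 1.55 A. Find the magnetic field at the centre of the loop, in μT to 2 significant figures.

At the centre of a circular loop the Biot–Savart law gives B = μ₀I/(2R).
B = (4π×10⁻⁷ × 1.55) / (2 × 0.013) = 7.49×10⁻⁵ T.

B ≈ 75 μT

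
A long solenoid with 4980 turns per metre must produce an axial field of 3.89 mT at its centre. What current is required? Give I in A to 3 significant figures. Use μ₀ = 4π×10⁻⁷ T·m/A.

Inside a long solenoid B = μ₀nI with n = 4980 m⁻¹, so I = B/(μ₀n).
I = 3.89×10⁻³ / (4π×10⁻⁷ × 4980) = 0.622 A.

I ≈ 0.622 A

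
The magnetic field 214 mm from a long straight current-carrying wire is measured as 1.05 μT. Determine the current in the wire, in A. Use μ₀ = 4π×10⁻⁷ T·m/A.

I ≈ 1.12 A

For a long straight wire B = μ₀I/(2πd), so I = 2πdB/μ₀.
I = 2π × 0.214 × 1.05×10⁻⁶ / (4π×10⁻⁷) = 1.12 A.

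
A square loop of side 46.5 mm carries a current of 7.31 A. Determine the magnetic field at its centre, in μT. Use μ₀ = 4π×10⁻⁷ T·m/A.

B ≈ 178 μT

Each side is a finite straight segment at perpendicular distance d = a/(2 tan(π/4)) = 0.02325 m from the centre, with end-angles ±π/4.
One side contributes B₁ = (μ₀I/4πd)·2 sin(π/4) = 4.45×10⁻⁵ T.
All 4 sides add in the same direction: B = 4 × 4.45×10⁻⁵ = 1.78×10⁻⁴ T.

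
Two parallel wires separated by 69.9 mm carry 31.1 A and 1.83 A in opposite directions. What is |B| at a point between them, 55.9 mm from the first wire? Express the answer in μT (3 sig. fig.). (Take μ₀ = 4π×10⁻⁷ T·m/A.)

B ≈ 137 μT

Each long wire gives B = μ₀I/(2πd). Distances are d₁ = 0.0559 m and d₂ = 0.014 m.
B₁ = 1.11×10⁻⁴ T, B₂ = 2.61×10⁻⁵ T.
Between antiparallel currents both contributions point the same way, so they add. B = B₁ + B₂ = 1.11×10⁻⁴ + 2.61×10⁻⁵ = 1.37×10⁻⁴ T.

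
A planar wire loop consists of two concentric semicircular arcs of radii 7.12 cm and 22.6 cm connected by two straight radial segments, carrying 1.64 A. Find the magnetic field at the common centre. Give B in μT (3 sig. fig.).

B ≈ 4.96 μT

The radial connectors point toward the centre, so dl × r̂ = 0 and they contribute nothing.
Each semicircle gives μ₀I/(4R): inner arc 7.24×10⁻⁶ T, outer arc 2.28×10⁻⁶ T.
The two arcs carry current in opposite angular senses, so their fields oppose: B = |7.24×10⁻⁶ − 2.28×10⁻⁶| = 4.96×10⁻⁶ T.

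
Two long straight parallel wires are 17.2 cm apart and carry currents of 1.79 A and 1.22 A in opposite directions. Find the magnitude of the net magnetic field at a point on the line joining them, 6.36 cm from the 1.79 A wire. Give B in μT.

Each long wire gives B = μ₀I/(2πd). Distances are d₁ = 0.0636 m and d₂ = 0.1084 m.
B₁ = 5.63×10⁻⁶ T, B₂ = 2.25×10⁻⁶ T.
Between antiparallel currents both contributions point the same way, so they add. B = B₁ + B₂ = 5.63×10⁻⁶ + 2.25×10⁻⁶ = 7.88×10⁻⁶ T.

B ≈ 7.88 μT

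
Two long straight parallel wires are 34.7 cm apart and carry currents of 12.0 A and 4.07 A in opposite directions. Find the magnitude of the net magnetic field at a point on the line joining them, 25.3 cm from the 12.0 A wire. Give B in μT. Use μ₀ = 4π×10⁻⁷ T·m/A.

B ≈ 18.1 μT

Each long wire gives B = μ₀I/(2πd). Distances are d₁ = 0.253 m and d₂ = 0.094 m.
B₁ = 9.49×10⁻⁶ T, B₂ = 8.66×10⁻⁶ T.
Between antiparallel currents both contributions point the same way, so they add. B = B₁ + B₂ = 9.49×10⁻⁶ + 8.66×10⁻⁶ = 1.81×10⁻⁵ T.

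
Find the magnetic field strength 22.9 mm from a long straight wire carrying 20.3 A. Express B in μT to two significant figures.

For an infinitely long straight wire, B = μ₀I/(2πd).
B = (4π×10⁻⁷ × 20.3) / (2π × 0.0229) = 1.77×10⁻⁴ T.

B ≈ 180 μT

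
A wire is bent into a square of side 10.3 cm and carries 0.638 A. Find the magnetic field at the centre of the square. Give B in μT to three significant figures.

Each side is a finite straight segment at perpendicular distance d = a/(2 tan(π/4)) = 0.0515 m from the centre, with end-angles ±π/4.
One side contributes B₁ = (μ₀I/4πd)·2 sin(π/4) = 1.75×10⁻⁶ T.
All 4 sides add in the same direction: B = 4 × 1.75×10⁻⁶ = 7.01×10⁻⁶ T.

B ≈ 7.01 μT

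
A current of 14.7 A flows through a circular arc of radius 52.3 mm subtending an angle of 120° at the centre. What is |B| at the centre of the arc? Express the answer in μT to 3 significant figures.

B ≈ 58.9 μT

The Biot–Savart field of a circular arc at its centre is B = μ₀Iφ/(4πR), with φ = 2.094 rad.
B = (4π×10⁻⁷ × 14.7 × 2.094) / (4π × 0.0523) = 5.89×10⁻⁵ T.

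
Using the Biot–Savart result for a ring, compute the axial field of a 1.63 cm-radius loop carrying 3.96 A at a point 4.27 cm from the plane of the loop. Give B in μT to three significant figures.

B ≈ 6.92 μT

On the axis of a circular loop, B = μ₀IR² / [2(R²+z²)^(3/2)].
R² + z² = (0.0163)² + (0.0427)² = 0.002089 m², and (R²+z²)^(3/2) = 9.55×10⁻⁵ m³.
B = (4π×10⁻⁷ × 3.96 × 0.0002657) / (2 × 9.55×10⁻⁵) = 6.92×10⁻⁶ T.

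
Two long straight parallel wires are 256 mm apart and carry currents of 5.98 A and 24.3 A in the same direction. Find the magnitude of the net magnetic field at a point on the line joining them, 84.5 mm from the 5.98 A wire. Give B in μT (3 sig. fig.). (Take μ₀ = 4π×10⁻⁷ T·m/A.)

Each long wire gives B = μ₀I/(2πd). Distances are d₁ = 0.0845 m and d₂ = 0.1715 m.
B₁ = 1.42×10⁻⁵ T, B₂ = 2.83×10⁻⁵ T.
Between parallel currents the two contributions point in opposite directions, so they subtract. B = |B₁ − B₂| = |1.42×10⁻⁵ − 2.83×10⁻⁵| = 1.42×10⁻⁵ T.

B ≈ 14.2 μT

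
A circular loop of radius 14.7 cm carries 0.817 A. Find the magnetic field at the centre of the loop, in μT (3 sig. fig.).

B ≈ 3.49 μT

At the centre of a circular loop the Biot–Savart law gives B = μ₀I/(2R).
B = (4π×10⁻⁷ × 0.817) / (2 × 0.147) = 3.49×10⁻⁶ T.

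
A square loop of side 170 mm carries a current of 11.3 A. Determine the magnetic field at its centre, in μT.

B ≈ 75.2 μT

Each side is a finite straight segment at perpendicular distance d = a/(2 tan(π/4)) = 0.085 m from the centre, with end-angles ±π/4.
One side contributes B₁ = (μ₀I/4πd)·2 sin(π/4) = 1.88×10⁻⁵ T.
All 4 sides add in the same direction: B = 4 × 1.88×10⁻⁵ = 7.52×10⁻⁵ T.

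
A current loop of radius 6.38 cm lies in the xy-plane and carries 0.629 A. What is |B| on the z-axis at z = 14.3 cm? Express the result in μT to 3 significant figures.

B ≈ 0.419 μT

On the axis of a circular loop, B = μ₀IR² / [2(R²+z²)^(3/2)].
R² + z² = (0.0638)² + (0.143)² = 0.02452 m², and (R²+z²)^(3/2) = 3.84×10⁻³ m³.
B = (4π×10⁻⁷ × 0.629 × 0.00407) / (2 × 3.84×10⁻³) = 4.19×10⁻⁷ T.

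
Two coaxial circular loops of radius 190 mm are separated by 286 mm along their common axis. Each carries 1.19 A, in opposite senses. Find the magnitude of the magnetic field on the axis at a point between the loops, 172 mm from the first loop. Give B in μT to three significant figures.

Each loop contributes B = μ₀IR²/[2(R²+z²)^(3/2)] on the axis, with z measured from that loop.
Loop 1 (z = 0.172 m): B₁ = 1.60×10⁻⁶ T. Loop 2 (z = 0.114 m): B₂ = 2.48×10⁻⁶ T.
The fields oppose: B = |B₁ − B₂| = 8.78×10⁻⁷ T.

B ≈ 0.878 μT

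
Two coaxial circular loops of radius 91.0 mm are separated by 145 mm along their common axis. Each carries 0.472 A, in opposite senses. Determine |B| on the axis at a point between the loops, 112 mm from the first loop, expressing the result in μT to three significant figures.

B ≈ 1.89 μT

Each loop contributes B = μ₀IR²/[2(R²+z²)^(3/2)] on the axis, with z measured from that loop.
Loop 1 (z = 0.112 m): B₁ = 8.17×10⁻⁷ T. Loop 2 (z = 0.033 m): B₂ = 2.71×10⁻⁶ T.
The fields oppose: B = |B₁ − B₂| = 1.89×10⁻⁶ T.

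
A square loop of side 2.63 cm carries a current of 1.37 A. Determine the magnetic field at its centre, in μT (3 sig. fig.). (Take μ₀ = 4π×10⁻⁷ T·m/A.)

Each side is a finite straight segment at perpendicular distance d = a/(2 tan(π/4)) = 0.01315 m from the centre, with end-angles ±π/4.
One side contributes B₁ = (μ₀I/4πd)·2 sin(π/4) = 1.47×10⁻⁵ T.
All 4 sides add in the same direction: B = 4 × 1.47×10⁻⁵ = 5.89×10⁻⁵ T.

B ≈ 58.9 μT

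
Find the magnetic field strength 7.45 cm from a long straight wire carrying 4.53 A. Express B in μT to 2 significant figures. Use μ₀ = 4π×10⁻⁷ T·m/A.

For an infinitely long straight wire, B = μ₀I/(2πd).
B = (4π×10⁻⁷ × 4.53) / (2π × 0.0745) = 1.22×10⁻⁵ T.

B ≈ 12 μT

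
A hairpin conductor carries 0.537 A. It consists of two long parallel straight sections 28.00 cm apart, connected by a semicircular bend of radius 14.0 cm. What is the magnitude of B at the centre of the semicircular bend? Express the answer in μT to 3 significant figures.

The semicircular arc contributes B_arc = μ₀I·π/(4πR) = μ₀I/(4R) = 1.21×10⁻⁶ T.
Each semi-infinite lead is at perpendicular distance R = 0.14 m from the centre, with the perpendicular foot at its near end, so it contributes μ₀I/(4πR); both point the same way, together 7.67×10⁻⁷ T.
Arc and leads all point the same direction: B = 1.21×10⁻⁶ + 7.67×10⁻⁷ = 1.97×10⁻⁶ T.

B ≈ 1.97 μT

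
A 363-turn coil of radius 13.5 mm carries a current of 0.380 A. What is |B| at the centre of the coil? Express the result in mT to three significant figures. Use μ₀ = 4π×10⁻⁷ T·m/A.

For an N-turn flat coil, B = Nμ₀I/(2R) with R = 0.0135 m.
B = 363 × 1.77×10⁻⁵ T = 6.42×10⁻³ T.

B ≈ 6.42 mT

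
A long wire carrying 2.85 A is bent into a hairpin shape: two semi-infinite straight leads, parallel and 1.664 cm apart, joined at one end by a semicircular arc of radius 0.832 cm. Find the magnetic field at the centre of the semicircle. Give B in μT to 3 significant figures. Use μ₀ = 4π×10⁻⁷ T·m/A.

The semicircular arc contributes B_arc = μ₀I·π/(4πR) = μ₀I/(4R) = 1.08×10⁻⁴ T.
Each semi-infinite lead is at perpendicular distance R = 0.00832 m from the centre, with the perpendicular foot at its near end, so it contributes μ₀I/(4πR); both point the same way, together 6.85×10⁻⁵ T.
Arc and leads all point the same direction: B = 1.08×10⁻⁴ + 6.85×10⁻⁵ = 1.76×10⁻⁴ T.

B ≈ 176 μT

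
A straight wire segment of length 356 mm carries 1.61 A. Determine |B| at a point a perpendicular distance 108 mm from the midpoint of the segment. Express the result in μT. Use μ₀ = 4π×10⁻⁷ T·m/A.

For a finite straight segment, B = (μ₀I/4πd)(sinθ₁ + sinθ₂), where θ₁, θ₂ are the angles from the perpendicular to each end.
The perpendicular from the point meets the wire at its midpoint, so each end is L/2 = 0.178 m away along the wire.
sinθ₁ = 0.178/√(0.178²+0.108²) = 0.8549; sinθ₂ = 0.178/√(0.178²+0.108²) = 0.8549.
B = (4π×10⁻⁷ × 1.61) / (4π × 0.108) × (0.8549 + 0.8549) = 2.55×10⁻⁶ T.

B ≈ 2.55 μT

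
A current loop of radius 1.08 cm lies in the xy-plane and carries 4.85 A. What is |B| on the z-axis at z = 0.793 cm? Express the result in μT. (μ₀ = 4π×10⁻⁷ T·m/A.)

B ≈ 148 μT

On the axis of a circular loop, B = μ₀IR² / [2(R²+z²)^(3/2)].
R² + z² = (0.0108)² + (0.00793)² = 0.0001795 m², and (R²+z²)^(3/2) = 2.41×10⁻⁶ m³.
B = (4π×10⁻⁷ × 4.85 × 0.0001166) / (2 × 2.41×10⁻⁶) = 1.48×10⁻⁴ T.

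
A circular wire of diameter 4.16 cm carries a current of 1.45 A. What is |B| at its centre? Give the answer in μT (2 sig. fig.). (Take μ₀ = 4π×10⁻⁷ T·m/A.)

B ≈ 44 μT

At the centre of a circular loop the Biot–Savart law gives B = μ₀I/(2R) (so R = 0.0208 m).
B = (4π×10⁻⁷ × 1.45) / (2 × 0.0208) = 4.38×10⁻⁵ T.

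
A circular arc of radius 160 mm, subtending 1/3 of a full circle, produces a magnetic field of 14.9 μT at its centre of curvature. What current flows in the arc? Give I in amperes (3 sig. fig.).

I ≈ 11.4 A

For a circular arc, B = μ₀Iφ/(4πR) with φ in radians; here φ = 2.094 rad.
So I = 4πRB/(μ₀φ) = 4π × 0.16 × 1.49×10⁻⁵ / (4π×10⁻⁷ × 2.094) = 11.4 A.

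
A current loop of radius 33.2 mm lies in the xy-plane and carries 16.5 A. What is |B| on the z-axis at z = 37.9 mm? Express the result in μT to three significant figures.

On the axis of a circular loop, B = μ₀IR² / [2(R²+z²)^(3/2)].
R² + z² = (0.0332)² + (0.0379)² = 0.002539 m², and (R²+z²)^(3/2) = 1.28×10⁻⁴ m³.
B = (4π×10⁻⁷ × 16.5 × 0.001102) / (2 × 1.28×10⁻⁴) = 8.93×10⁻⁵ T.

B ≈ 89.3 μT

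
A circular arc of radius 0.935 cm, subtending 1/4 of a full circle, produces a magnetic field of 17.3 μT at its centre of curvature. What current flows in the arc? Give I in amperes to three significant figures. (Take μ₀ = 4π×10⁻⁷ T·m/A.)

I ≈ 1.03 A

For a circular arc, B = μ₀Iφ/(4πR) with φ in radians; here φ = 1.571 rad.
So I = 4πRB/(μ₀φ) = 4π × 0.00935 × 1.73×10⁻⁵ / (4π×10⁻⁷ × 1.571) = 1.03 A.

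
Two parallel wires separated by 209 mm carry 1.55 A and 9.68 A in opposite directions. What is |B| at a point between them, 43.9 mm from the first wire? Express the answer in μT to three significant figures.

Each long wire gives B = μ₀I/(2πd). Distances are d₁ = 0.0439 m and d₂ = 0.1651 m.
B₁ = 7.06×10⁻⁶ T, B₂ = 1.17×10⁻⁵ T.
Between antiparallel currents both contributions point the same way, so they add. B = B₁ + B₂ = 7.06×10⁻⁶ + 1.17×10⁻⁵ = 1.88×10⁻⁵ T.

B ≈ 18.8 μT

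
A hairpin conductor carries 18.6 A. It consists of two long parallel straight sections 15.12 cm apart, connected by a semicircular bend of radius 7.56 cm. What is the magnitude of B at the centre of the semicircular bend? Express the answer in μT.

B ≈ 126 μT

The semicircular arc contributes B_arc = μ₀I·π/(4πR) = μ₀I/(4R) = 7.73×10⁻⁵ T.
Each semi-infinite lead is at perpendicular distance R = 0.0756 m from the centre, with the perpendicular foot at its near end, so it contributes μ₀I/(4πR); both point the same way, together 4.92×10⁻⁵ T.
Arc and leads all point the same direction: B = 7.73×10⁻⁵ + 4.92×10⁻⁵ = 1.26×10⁻⁴ T.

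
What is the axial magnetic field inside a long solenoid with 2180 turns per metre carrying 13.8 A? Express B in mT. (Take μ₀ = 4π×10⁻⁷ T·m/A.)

Inside a long solenoid, B = μ₀nI with n = 2180 turns/m.
B = 4π×10⁻⁷ × 2180 × 13.8 = 3.78×10⁻² T.

B ≈ 37.8 mT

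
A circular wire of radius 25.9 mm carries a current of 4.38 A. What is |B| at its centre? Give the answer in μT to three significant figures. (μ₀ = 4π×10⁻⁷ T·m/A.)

At the centre of a circular loop the Biot–Savart law gives B = μ₀I/(2R).
B = (4π×10⁻⁷ × 4.38) / (2 × 0.0259) = 1.06×10⁻⁴ T.

B ≈ 106 μT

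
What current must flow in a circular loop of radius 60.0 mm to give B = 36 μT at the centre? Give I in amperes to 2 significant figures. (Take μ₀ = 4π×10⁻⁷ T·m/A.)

At the centre of a circular loop B = μ₀I/(2R), so I = 2RB/μ₀.
With R = 0.06 m, I = 2 × 0.06 × 3.60×10⁻⁵ / (4π×10⁻⁷) = 3.44 A.

I ≈ 3.4 A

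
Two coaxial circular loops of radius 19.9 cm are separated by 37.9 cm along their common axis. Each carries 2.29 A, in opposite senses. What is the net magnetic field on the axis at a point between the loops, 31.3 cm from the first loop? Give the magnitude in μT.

B ≈ 5.07 μT

Each loop contributes B = μ₀IR²/[2(R²+z²)^(3/2)] on the axis, with z measured from that loop.
Loop 1 (z = 0.313 m): B₁ = 1.12×10⁻⁶ T. Loop 2 (z = 0.066 m): B₂ = 6.18×10⁻⁶ T.
The fields oppose: B = |B₁ − B₂| = 5.07×10⁻⁶ T.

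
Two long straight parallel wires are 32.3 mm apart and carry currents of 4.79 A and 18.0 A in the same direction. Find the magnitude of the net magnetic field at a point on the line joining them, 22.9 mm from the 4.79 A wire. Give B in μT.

B ≈ 341 μT

Each long wire gives B = μ₀I/(2πd). Distances are d₁ = 0.0229 m and d₂ = 0.0094 m.
B₁ = 4.18×10⁻⁵ T, B₂ = 3.83×10⁻⁴ T.
Between parallel currents the two contributions point in opposite directions, so they subtract. B = |B₁ − B₂| = |4.18×10⁻⁵ − 3.83×10⁻⁴| = 3.41×10⁻⁴ T.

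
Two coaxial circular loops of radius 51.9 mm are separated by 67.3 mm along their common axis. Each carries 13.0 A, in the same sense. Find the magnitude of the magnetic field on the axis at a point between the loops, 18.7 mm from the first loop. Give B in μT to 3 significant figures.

Each loop contributes B = μ₀IR²/[2(R²+z²)^(3/2)] on the axis, with z measured from that loop.
Loop 1 (z = 0.0187 m): B₁ = 1.31×10⁻⁴ T. Loop 2 (z = 0.0486 m): B₂ = 6.12×10⁻⁵ T.
The fields add: B = B₁ + B₂ = 1.92×10⁻⁴ T.

B ≈ 192 μT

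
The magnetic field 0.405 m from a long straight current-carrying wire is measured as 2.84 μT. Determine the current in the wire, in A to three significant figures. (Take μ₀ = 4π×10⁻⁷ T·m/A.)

I ≈ 5.75 A

For a long straight wire B = μ₀I/(2πd), so I = 2πdB/μ₀.
I = 2π × 0.405 × 2.84×10⁻⁶ / (4π×10⁻⁷) = 5.75 A.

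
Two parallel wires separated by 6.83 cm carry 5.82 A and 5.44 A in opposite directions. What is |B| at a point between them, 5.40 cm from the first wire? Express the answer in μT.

Each long wire gives B = μ₀I/(2πd). Distances are d₁ = 0.054 m and d₂ = 0.0143 m.
B₁ = 2.16×10⁻⁵ T, B₂ = 7.61×10⁻⁵ T.
Between antiparallel currents both contributions point the same way, so they add. B = B₁ + B₂ = 2.16×10⁻⁵ + 7.61×10⁻⁵ = 9.76×10⁻⁵ T.

B ≈ 97.6 μT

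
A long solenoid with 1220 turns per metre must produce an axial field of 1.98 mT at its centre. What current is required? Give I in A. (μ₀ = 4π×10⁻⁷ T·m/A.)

Inside a long solenoid B = μ₀nI with n = 1220 m⁻¹, so I = B/(μ₀n).
I = 1.98×10⁻³ / (4π×10⁻⁷ × 1220) = 1.29 A.

I ≈ 1.29 A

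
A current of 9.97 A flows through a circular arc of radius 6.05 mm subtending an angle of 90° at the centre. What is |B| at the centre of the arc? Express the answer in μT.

The Biot–Savart field of a circular arc at its centre is B = μ₀Iφ/(4πR), with φ = 1.571 rad.
B = (4π×10⁻⁷ × 9.97 × 1.571) / (4π × 0.00605) = 2.59×10⁻⁴ T.

B ≈ 259 μT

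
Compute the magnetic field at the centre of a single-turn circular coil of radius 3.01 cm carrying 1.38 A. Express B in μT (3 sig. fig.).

B ≈ 28.8 μT

At the centre of a circular loop the Biot–Savart law gives B = μ₀I/(2R).
B = (4π×10⁻⁷ × 1.38) / (2 × 0.0301) = 2.88×10⁻⁵ T.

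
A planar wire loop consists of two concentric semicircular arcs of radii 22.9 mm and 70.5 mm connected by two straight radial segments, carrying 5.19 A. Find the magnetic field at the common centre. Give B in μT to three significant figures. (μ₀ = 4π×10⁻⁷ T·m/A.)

The radial connectors point toward the centre, so dl × r̂ = 0 and they contribute nothing.
Each semicircle gives μ₀I/(4R): inner arc 7.12×10⁻⁵ T, outer arc 2.31×10⁻⁵ T.
The two arcs carry current in opposite angular senses, so their fields oppose: B = |7.12×10⁻⁵ − 2.31×10⁻⁵| = 4.81×10⁻⁵ T.

B ≈ 48.1 μT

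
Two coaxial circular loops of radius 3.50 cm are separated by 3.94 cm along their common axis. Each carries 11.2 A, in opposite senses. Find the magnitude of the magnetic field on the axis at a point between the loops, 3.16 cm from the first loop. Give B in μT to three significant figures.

B ≈ 105 μT

Each loop contributes B = μ₀IR²/[2(R²+z²)^(3/2)] on the axis, with z measured from that loop.
Loop 1 (z = 0.0316 m): B₁ = 8.22×10⁻⁵ T. Loop 2 (z = 0.0078 m): B₂ = 1.87×10⁻⁴ T.
The fields oppose: B = |B₁ − B₂| = 1.05×10⁻⁴ T.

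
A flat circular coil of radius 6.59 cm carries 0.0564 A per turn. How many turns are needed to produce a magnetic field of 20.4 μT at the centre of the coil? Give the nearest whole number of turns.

For an N-turn coil, B = Nμ₀I/(2R). A single turn gives B₁ = 5.38×10⁻⁷ T with R = 0.0659 m.
N = B/B₁ = 2.04×10⁻⁵ / 5.38×10⁻⁷ = 37.94.

N = 38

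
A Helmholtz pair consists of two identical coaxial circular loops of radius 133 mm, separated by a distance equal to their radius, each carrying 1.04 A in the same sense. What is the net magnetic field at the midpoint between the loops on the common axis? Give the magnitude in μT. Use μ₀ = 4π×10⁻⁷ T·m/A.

B ≈ 7.03 μT

Each loop contributes B = μ₀IR²/[2(R²+z²)^(3/2)] on the axis, with z measured from that loop.
Loop 1 (z = 0.0665 m): B₁ = 3.52×10⁻⁶ T. Loop 2 (z = 0.0665 m): B₂ = 3.52×10⁻⁶ T.
The fields add: B = B₁ + B₂ = 7.03×10⁻⁶ T.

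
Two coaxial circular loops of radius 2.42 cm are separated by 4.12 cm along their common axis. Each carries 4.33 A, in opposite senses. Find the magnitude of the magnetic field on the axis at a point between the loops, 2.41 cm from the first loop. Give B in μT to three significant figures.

B ≈ 21.2 μT

Each loop contributes B = μ₀IR²/[2(R²+z²)^(3/2)] on the axis, with z measured from that loop.
Loop 1 (z = 0.0241 m): B₁ = 4.00×10⁻⁵ T. Loop 2 (z = 0.0171 m): B₂ = 6.12×10⁻⁵ T.
The fields oppose: B = |B₁ − B₂| = 2.12×10⁻⁵ T.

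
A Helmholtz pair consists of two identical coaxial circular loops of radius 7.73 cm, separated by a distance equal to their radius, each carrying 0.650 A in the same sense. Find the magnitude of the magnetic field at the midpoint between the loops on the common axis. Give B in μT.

B ≈ 7.56 μT

Each loop contributes B = μ₀IR²/[2(R²+z²)^(3/2)] on the axis, with z measured from that loop.
Loop 1 (z = 0.03865 m): B₁ = 3.78×10⁻⁶ T. Loop 2 (z = 0.03865 m): B₂ = 3.78×10⁻⁶ T.
The fields add: B = B₁ + B₂ = 7.56×10⁻⁶ T.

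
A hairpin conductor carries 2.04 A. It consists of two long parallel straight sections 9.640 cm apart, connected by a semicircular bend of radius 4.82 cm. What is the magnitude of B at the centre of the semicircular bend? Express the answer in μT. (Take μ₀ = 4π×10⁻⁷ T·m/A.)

B ≈ 21.8 μT

The semicircular arc contributes B_arc = μ₀I·π/(4πR) = μ₀I/(4R) = 1.33×10⁻⁵ T.
Each semi-infinite lead is at perpendicular distance R = 0.0482 m from the centre, with the perpendicular foot at its near end, so it contributes μ₀I/(4πR); both point the same way, together 8.46×10⁻⁶ T.
Arc and leads all point the same direction: B = 1.33×10⁻⁵ + 8.46×10⁻⁶ = 2.18×10⁻⁵ T.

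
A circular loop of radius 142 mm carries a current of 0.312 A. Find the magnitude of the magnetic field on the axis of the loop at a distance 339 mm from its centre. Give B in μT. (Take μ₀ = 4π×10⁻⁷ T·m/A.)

B ≈ 0.0796 μT

On the axis of a circular loop, B = μ₀IR² / [2(R²+z²)^(3/2)].
R² + z² = (0.142)² + (0.339)² = 0.1351 m², and (R²+z²)^(3/2) = 4.96×10⁻² m³.
B = (4π×10⁻⁷ × 0.312 × 0.02016) / (2 × 4.96×10⁻²) = 7.96×10⁻⁸ T.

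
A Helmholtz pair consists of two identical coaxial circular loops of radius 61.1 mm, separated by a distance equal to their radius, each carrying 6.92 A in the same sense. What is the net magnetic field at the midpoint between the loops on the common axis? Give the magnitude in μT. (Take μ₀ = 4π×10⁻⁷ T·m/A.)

Each loop contributes B = μ₀IR²/[2(R²+z²)^(3/2)] on the axis, with z measured from that loop.
Loop 1 (z = 0.03055 m): B₁ = 5.09×10⁻⁵ T. Loop 2 (z = 0.03055 m): B₂ = 5.09×10⁻⁵ T.
The fields add: B = B₁ + B₂ = 1.02×10⁻⁴ T.

B ≈ 102 μT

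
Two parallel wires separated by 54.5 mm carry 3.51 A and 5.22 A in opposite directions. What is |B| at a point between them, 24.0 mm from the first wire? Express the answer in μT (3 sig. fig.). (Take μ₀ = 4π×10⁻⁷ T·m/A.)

B ≈ 63.5 μT

Each long wire gives B = μ₀I/(2πd). Distances are d₁ = 0.024 m and d₂ = 0.0305 m.
B₁ = 2.92×10⁻⁵ T, B₂ = 3.42×10⁻⁵ T.
Between antiparallel currents both contributions point the same way, so they add. B = B₁ + B₂ = 2.92×10⁻⁵ + 3.42×10⁻⁵ = 6.35×10⁻⁵ T.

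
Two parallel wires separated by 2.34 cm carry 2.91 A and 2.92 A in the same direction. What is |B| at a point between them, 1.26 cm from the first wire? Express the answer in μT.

Each long wire gives B = μ₀I/(2πd). Distances are d₁ = 0.0126 m and d₂ = 0.0108 m.
B₁ = 4.62×10⁻⁵ T, B₂ = 5.41×10⁻⁵ T.
Between parallel currents the two contributions point in opposite directions, so they subtract. B = |B₁ − B₂| = |4.62×10⁻⁵ − 5.41×10⁻⁵| = 7.88×10⁻⁶ T.

B ≈ 7.88 μT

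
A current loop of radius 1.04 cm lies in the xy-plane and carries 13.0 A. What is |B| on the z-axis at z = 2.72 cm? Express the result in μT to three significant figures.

On the axis of a circular loop, B = μ₀IR² / [2(R²+z²)^(3/2)].
R² + z² = (0.0104)² + (0.0272)² = 0.000848 m², and (R²+z²)^(3/2) = 2.47×10⁻⁵ m³.
B = (4π×10⁻⁷ × 13.0 × 0.0001082) / (2 × 2.47×10⁻⁵) = 3.58×10⁻⁵ T.

B ≈ 35.8 μT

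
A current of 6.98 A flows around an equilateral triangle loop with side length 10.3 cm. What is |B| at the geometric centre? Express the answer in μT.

Each side is a finite straight segment at perpendicular distance d = a/(2 tan(π/3)) = 0.02973 m from the centre, with end-angles ±π/3.
One side contributes B₁ = (μ₀I/4πd)·2 sin(π/3) = 4.07×10⁻⁵ T.
All 3 sides add in the same direction: B = 3 × 4.07×10⁻⁵ = 1.22×10⁻⁴ T.

B ≈ 122 μT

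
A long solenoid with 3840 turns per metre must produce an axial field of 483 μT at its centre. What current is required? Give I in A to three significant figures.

I ≈ 0.100 A

Inside a long solenoid B = μ₀nI with n = 3840 m⁻¹, so I = B/(μ₀n).
I = 4.83×10⁻⁴ / (4π×10⁻⁷ × 3840) = 0.100 A.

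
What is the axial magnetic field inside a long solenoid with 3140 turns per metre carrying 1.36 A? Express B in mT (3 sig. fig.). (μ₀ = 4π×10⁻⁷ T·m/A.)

B ≈ 5.37 mT

Inside a long solenoid, B = μ₀nI with n = 3140 turns/m.
B = 4π×10⁻⁷ × 3140 × 1.36 = 5.37×10⁻³ T.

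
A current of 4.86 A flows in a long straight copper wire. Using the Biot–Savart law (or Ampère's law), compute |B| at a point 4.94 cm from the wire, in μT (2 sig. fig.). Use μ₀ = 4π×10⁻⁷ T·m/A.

B ≈ 20 μT

For an infinitely long straight wire, B = μ₀I/(2πd).
B = (4π×10⁻⁷ × 4.86) / (2π × 0.0494) = 1.97×10⁻⁵ T.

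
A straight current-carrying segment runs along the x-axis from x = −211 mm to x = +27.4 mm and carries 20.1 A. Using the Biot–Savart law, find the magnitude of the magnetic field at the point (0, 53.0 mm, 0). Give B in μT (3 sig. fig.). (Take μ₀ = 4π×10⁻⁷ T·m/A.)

B ≈ 54.2 μT

For a finite straight segment, B = (μ₀I/4πd)(sinθ₁ + sinθ₂), where θ₁, θ₂ are the angles from the perpendicular to each end.
The perpendicular distance is d = 0.053 m; the end-offsets along the wire are a = 0.211 m and b = 0.0274 m.
sinθ₁ = 0.211/√(0.211²+0.053²) = 0.9699; sinθ₂ = 0.0274/√(0.0274²+0.053²) = 0.4592.
B = (4π×10⁻⁷ × 20.1) / (4π × 0.053) × (0.9699 + 0.4592) = 5.42×10⁻⁵ T.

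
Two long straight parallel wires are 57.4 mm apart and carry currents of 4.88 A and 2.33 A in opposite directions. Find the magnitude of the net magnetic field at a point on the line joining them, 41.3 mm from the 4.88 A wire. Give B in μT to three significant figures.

B ≈ 52.6 μT

Each long wire gives B = μ₀I/(2πd). Distances are d₁ = 0.0413 m and d₂ = 0.0161 m.
B₁ = 2.36×10⁻⁵ T, B₂ = 2.89×10⁻⁵ T.
Between antiparallel currents both contributions point the same way, so they add. B = B₁ + B₂ = 2.36×10⁻⁵ + 2.89×10⁻⁵ = 5.26×10⁻⁵ T.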